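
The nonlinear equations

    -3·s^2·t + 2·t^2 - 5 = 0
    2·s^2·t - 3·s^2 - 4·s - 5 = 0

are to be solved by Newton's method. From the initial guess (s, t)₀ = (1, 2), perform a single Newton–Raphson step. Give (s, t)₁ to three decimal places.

(3.429, 8.429)

At (1, 2): F = (-3.000, -8.000).
Jacobian J = [[-6·s·t, -3·s^2 + 4·t], [4·s·t - 6·s - 4, 2·s^2]].
At the point, J = [[-12.000, 5.000], [-2.000, 2.000]] (det J = -14.000).
Solving J·Δ = −F gives Δ = (2.429, 6.429).
Then the next iterate is (s, t)₁ = (3.429, 8.429).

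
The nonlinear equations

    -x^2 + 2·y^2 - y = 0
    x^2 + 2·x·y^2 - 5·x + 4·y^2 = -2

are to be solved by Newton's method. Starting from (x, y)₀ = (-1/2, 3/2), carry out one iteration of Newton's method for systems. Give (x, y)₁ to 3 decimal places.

(1.485, 0.553)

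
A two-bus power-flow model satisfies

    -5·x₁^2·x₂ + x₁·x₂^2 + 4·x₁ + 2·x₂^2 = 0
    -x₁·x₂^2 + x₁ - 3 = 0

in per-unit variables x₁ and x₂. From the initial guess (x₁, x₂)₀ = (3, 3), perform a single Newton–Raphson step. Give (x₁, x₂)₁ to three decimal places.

(2.211, 1.851)

At (3, 3): F = (-78.000, -27.000).
Jacobian J = [[-10·x₁·x₂ + x₂^2 + 4, -5·x₁^2 + 2·x₁·x₂ + 4·x₂], [-x₂^2 + 1, -2·x₁·x₂]].
At the point, J = [[-77.000, -15.000], [-8.000, -18.000]] (det J = 1266.000).
Solving J·Δ = −F gives Δ = (-0.789, -1.149).
Then the next iterate is (x₁, x₂)₁ = (2.211, 1.851).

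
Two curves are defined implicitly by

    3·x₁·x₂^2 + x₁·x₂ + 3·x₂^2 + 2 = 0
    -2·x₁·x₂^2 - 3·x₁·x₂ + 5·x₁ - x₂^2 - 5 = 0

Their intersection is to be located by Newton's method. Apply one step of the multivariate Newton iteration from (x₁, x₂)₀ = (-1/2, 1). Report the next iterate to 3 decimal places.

(-3.750, 5.000)

At (-1/2, 1): F = (3.000, -6.000).
Jacobian J = [[3·x₂^2 + x₂, 6·x₁·x₂ + x₁ + 6·x₂], [-2·x₂^2 - 3·x₂ + 5, -4·x₁·x₂ - 3·x₁ - 2·x₂]].
At the point, J = [[4.000, 2.500], [0.000, 1.500]] (det J = 6.000).
Solving J·Δ = −F gives Δ = (-3.250, 4.000).
Then the next iterate is (x₁, x₂)₁ = (-3.750, 5.000).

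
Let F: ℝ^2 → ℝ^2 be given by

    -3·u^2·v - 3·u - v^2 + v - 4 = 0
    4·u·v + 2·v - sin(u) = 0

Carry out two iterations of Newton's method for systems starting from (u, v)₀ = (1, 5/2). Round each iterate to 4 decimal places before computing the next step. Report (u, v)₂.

(-0.5140, 0.4899)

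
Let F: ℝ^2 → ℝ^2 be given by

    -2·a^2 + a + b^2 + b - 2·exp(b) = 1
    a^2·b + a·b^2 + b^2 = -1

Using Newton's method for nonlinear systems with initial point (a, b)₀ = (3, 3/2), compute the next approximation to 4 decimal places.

At (3, 3/2): F = (-21.213378, 23.5000).
Jacobian J = [[-4·a + 1, 2·b - 2·exp(b) + 1], [2·a·b + b^2, a^2 + 2·a·b + 2·b]].
At the point, J = [[-11.0000, -4.963378], [11.2500, 21.0000]] (det J = -175.161996).
Solving J·Δ = −F gives Δ = (-1.8774, -0.1133).
Then the next iterate is (a, b)₁ = (1.1226, 1.3867).

(1.1226, 1.3867)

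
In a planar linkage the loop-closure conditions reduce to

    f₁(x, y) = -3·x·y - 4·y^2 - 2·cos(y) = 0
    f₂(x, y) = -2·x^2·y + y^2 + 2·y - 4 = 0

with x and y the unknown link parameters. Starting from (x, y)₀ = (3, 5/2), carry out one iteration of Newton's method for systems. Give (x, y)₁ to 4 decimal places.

At (3, 5/2): F = (-45.897713, -37.7500).
Jacobian J = [[-3·y, -3·x - 8·y + 2·sin(y)], [-4·x·y, -2·x^2 + 2·y + 2]].
At the point, J = [[-7.5000, -27.803056], [-30.0000, -11.0000]] (det J = -751.591671).
Solving J·Δ = −F gives Δ = (-0.7247, -1.4553).
Then the next iterate is (x, y)₁ = (2.2753, 1.0447).

(2.2753, 1.0447)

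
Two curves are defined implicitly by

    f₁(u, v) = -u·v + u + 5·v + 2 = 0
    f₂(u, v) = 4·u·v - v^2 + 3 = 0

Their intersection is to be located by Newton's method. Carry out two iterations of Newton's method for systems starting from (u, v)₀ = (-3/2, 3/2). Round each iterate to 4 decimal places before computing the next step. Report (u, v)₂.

At (-3/2, 3/2): F = (10.2500, -8.2500).
Jacobian J = [[-v + 1, -u + 5], [4·v, 4·u - 2·v]].
At the point, J = [[-0.5000, 6.5000], [6.0000, -9.0000]] (det J = -34.5000).
Solving J·Δ = −F gives Δ = (-1.1196, -1.6630).
Then the next iterate is (u, v)₁ = (-2.6196, -0.1630).
Round to (-2.6196, -0.1630) and repeat: F = (-1.861595, 4.681410), J = [[1.1630, 7.6196], [-0.6520, -10.1524]].
Δ = (-2.4521, 0.6186), so (u, v)₂ = (-5.0717, 0.4556).

(-5.0717, 0.4556)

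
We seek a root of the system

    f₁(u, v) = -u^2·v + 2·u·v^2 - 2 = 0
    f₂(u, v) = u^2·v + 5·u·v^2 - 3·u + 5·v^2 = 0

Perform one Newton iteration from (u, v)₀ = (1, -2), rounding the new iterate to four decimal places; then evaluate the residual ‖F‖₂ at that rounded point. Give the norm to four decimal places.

8.1511

At (1, -2): F = (8.0000, 35.0000).
Jacobian J = [[-2·u·v + 2·v^2, -u^2 + 4·u·v], [2·u·v + 5·v^2 - 3, u^2 + 10·u·v + 10·v]].
At the point, J = [[12.0000, -9.0000], [13.0000, -39.0000]] (det J = -351.0000).
Solving J·Δ = −F gives Δ = (0.0085, 0.9003).
Then the next iterate is (u, v)₁ = (1.0085, -1.0997).
Re-evaluating at (1.0085, -1.0997): F = (1.557713, 8.000824), so ‖F‖₂ = 8.1511.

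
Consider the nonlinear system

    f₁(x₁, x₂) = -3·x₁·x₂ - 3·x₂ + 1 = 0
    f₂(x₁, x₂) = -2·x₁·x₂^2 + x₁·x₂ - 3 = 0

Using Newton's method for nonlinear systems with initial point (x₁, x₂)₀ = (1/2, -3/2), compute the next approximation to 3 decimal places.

(0.511, 0.233)

At (1/2, -3/2): F = (7.750, -6.000).
Jacobian J = [[-3·x₂, -3·x₁ - 3], [-2·x₂^2 + x₂, -4·x₁·x₂ + x₁]].
At the point, J = [[4.500, -4.500], [-6.000, 3.500]] (det J = -11.250).
Solving J·Δ = −F gives Δ = (0.011, 1.733).
Then the next iterate is (x₁, x₂)₁ = (0.511, 0.233).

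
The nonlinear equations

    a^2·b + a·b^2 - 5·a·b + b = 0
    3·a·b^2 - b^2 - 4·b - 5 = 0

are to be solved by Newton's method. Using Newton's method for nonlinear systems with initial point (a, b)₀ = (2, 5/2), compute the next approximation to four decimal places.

(-3.4167, 6.5625)

At (2, 5/2): F = (0.0000, 16.2500).
Jacobian J = [[2·a·b + b^2 - 5·b, a^2 + 2·a·b - 5·a + 1], [3·b^2, 6·a·b - 2·b - 4]].
At the point, J = [[3.7500, 5.0000], [18.7500, 21.0000]] (det J = -15.0000).
Solving J·Δ = −F gives Δ = (-5.4167, 4.0625).
Then the next iterate is (a, b)₁ = (-3.4167, 6.5625).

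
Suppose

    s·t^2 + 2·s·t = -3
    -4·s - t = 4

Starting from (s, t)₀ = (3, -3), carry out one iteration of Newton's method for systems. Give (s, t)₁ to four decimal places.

At (3, -3): F = (12.0000, -13.0000).
Jacobian J = [[t^2 + 2·t, 2·s·t + 2·s], [-4, -1]].
At the point, J = [[3.0000, -12.0000], [-4.0000, -1.0000]] (det J = -51.0000).
Solving J·Δ = −F gives Δ = (-3.2941, 0.1765).
Then the next iterate is (s, t)₁ = (-0.2941, -2.8235).

(-0.2941, -2.8235)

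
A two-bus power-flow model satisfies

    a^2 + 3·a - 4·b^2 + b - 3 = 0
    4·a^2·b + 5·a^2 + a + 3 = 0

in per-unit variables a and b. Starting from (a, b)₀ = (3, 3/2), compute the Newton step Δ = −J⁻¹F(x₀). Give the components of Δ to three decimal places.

At (3, 3/2): F = (7.500, 105.000).
Jacobian J = [[2·a + 3, -8·b + 1], [8·a·b + 10·a + 1, 4·a^2]].
At the point, J = [[9.000, -11.000], [67.000, 36.000]] (det J = 1061.000).
Solving J·Δ = −F gives Δ = (-1.343, -0.417).

(-1.343, -0.417)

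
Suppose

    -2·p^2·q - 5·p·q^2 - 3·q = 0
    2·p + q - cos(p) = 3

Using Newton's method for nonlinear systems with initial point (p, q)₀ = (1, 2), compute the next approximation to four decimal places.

At (1, 2): F = (-30.0000, 0.459698).
Jacobian J = [[-4·p·q - 5·q^2, -2·p^2 - 10·p·q - 3], [sin(p) + 2, 1]].
At the point, J = [[-28.0000, -25.0000], [2.841471, 1.0000]] (det J = 43.036775).
Solving J·Δ = −F gives Δ = (0.4300, -1.6816).
Then the next iterate is (p, q)₁ = (1.4300, 0.3184).

(1.4300, 0.3184)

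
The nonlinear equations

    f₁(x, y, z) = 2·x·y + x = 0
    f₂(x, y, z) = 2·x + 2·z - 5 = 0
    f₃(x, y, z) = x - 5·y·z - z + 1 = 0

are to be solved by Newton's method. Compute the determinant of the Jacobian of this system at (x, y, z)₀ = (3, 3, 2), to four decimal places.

J = [[2·y + 1, 2·x, 0], [2, 0, 2], [1, -5·z, -5·y - 1]].
At the point, J = [[7.0000, 6.0000, 0.0000], [2.0000, 0.0000, 2.0000], [1.0000, -10.0000, -16.0000]].
det J = 344.0000.

344.0000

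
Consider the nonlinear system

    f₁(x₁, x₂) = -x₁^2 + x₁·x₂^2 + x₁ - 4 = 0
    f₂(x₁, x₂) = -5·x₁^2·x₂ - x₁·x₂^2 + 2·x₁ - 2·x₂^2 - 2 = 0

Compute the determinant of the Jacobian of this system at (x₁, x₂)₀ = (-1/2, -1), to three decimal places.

9.250

J = [[-2·x₁ + x₂^2 + 1, 2·x₁·x₂], [-10·x₁·x₂ - x₂^2 + 2, -5·x₁^2 - 2·x₁·x₂ - 4·x₂]].
At the point, J = [[3.000, 1.000], [-4.000, 1.750]].
det J = 9.250.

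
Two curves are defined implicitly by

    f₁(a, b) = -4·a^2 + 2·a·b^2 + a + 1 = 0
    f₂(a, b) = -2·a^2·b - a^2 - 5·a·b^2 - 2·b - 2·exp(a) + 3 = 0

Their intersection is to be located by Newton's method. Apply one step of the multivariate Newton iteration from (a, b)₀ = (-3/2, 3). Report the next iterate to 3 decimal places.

At (-3/2, 3): F = (-36.500, 48.30374).
Jacobian J = [[-8·a + 2·b^2 + 1, 4·a·b], [-4·a·b - 2·a - 5·b^2 - 2·exp(a), -2·a^2 - 10·a·b - 2]].
At the point, J = [[31.000, -18.000], [-24.44626, 38.500]] (det J = 753.46731).
Solving J·Δ = −F gives Δ = (0.711, -0.803).
Then the next iterate is (a, b)₁ = (-0.789, 2.197).

(-0.789, 2.197)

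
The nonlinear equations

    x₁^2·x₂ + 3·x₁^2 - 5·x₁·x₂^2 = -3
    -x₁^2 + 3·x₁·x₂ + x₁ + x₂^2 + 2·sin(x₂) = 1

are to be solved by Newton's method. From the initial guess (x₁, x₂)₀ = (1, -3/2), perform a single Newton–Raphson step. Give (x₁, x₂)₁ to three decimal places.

At (1, -3/2): F = (-6.750, -5.24499).
Jacobian J = [[2·x₁·x₂ + 6·x₁ - 5·x₂^2, x₁^2 - 10·x₁·x₂], [-2·x₁ + 3·x₂ + 1, 3·x₁ + 2·x₂ + 2·cos(x₂)]].
At the point, J = [[-8.250, 16.000], [-5.500, 0.14147]] (det J = 86.83284).
Solving J·Δ = −F gives Δ = (-0.955, -0.071).
Then the next iterate is (x₁, x₂)₁ = (0.045, -1.571).

(0.045, -1.571)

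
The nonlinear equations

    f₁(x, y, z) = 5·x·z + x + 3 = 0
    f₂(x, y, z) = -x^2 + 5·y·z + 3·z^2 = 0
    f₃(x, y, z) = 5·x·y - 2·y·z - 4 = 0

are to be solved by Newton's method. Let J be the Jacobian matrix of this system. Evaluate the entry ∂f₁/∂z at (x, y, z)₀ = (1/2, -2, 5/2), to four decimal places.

∂f₁/∂z = 5·x.
At (1/2, -2, 5/2) this is 2.5000.

2.5000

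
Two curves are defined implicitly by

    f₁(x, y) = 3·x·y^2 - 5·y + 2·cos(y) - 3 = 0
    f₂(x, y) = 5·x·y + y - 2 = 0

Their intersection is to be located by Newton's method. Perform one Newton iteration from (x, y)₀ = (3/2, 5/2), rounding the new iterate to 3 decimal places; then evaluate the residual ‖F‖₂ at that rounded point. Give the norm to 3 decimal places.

639.325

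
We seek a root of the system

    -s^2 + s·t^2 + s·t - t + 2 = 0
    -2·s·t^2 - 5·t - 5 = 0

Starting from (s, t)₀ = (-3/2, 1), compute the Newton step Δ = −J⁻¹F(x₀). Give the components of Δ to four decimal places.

(-7.1250, -7.2500)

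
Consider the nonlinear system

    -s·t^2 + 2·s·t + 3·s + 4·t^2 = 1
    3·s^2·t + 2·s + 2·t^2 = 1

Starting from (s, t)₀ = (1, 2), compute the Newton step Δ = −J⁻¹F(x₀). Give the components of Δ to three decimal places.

At (1, 2): F = (18.000, 15.000).
Jacobian J = [[-t^2 + 2·t + 3, -2·s·t + 2·s + 8·t], [6·s·t + 2, 3·s^2 + 4·t]].
At the point, J = [[3.000, 14.000], [14.000, 11.000]] (det J = -163.000).
Solving J·Δ = −F gives Δ = (-0.074, -1.270).

(-0.074, -1.270)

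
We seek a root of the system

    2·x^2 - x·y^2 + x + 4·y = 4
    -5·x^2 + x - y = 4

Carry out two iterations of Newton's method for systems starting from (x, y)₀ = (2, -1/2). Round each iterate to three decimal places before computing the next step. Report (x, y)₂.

(-0.398, 2.083)

At (2, -1/2): F = (3.500, -21.500).
Jacobian J = [[4·x - y^2 + 1, -2·x·y + 4], [-10·x + 1, -1]].
At the point, J = [[8.750, 6.000], [-19.000, -1.000]] (det J = 105.250).
Solving J·Δ = −F gives Δ = (-1.192, 1.156).
Then the next iterate is (x, y)₁ = (0.808, 0.656).
Round to (0.808, 0.656) and repeat: F = (0.39002, -7.11232), J = [[3.80166, 2.93990], [-7.080, -1.000]].
Δ = (-1.206, 1.427), so (x, y)₂ = (-0.398, 2.083).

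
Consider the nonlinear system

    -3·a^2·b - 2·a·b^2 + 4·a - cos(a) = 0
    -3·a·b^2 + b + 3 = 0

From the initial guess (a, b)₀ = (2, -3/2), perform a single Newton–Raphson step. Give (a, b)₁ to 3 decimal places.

At (2, -3/2): F = (17.41615, -12.000).
Jacobian J = [[-6·a·b - 2·b^2 + sin(a) + 4, -3·a^2 - 4·a·b], [-3·b^2, -6·a·b + 1]].
At the point, J = [[18.40930, 0.000], [-6.750, 19.000]] (det J = 349.77665).
Solving J·Δ = −F gives Δ = (-0.946, 0.295).
Then the next iterate is (a, b)₁ = (1.054, -1.205).

(1.054, -1.205)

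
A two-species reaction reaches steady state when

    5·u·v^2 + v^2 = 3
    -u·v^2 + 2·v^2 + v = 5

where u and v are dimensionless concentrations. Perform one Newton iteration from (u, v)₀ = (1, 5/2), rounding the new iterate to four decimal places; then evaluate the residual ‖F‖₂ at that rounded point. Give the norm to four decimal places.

At (1, 5/2): F = (34.5000, 3.7500).
Jacobian J = [[5·v^2, 10·u·v + 2·v], [-v^2, -2·u·v + 4·v + 1]].
At the point, J = [[31.2500, 30.0000], [-6.2500, 6.0000]] (det J = 375.0000).
Solving J·Δ = −F gives Δ = (-0.2520, -0.8875).
Then the next iterate is (u, v)₁ = (0.7480, 1.6125).
Re-evaluating at (0.7480, 1.6125): F = (9.324741, -0.132104), so ‖F‖₂ = 9.3257.

9.3257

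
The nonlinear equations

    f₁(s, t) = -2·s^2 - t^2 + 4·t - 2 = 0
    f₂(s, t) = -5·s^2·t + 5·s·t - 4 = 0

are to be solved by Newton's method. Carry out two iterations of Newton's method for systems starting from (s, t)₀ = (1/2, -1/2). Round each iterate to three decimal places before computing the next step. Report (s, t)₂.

(3.687, 3.434)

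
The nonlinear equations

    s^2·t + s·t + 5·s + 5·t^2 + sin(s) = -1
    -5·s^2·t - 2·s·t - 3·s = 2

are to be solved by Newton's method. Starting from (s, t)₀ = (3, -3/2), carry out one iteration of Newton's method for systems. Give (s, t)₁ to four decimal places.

(3.6061, 0.3191)

At (3, -3/2): F = (9.391120, 65.5000).
Jacobian J = [[2·s·t + t + cos(s) + 5, s^2 + s + 10·t], [-10·s·t - 2·t - 3, -5·s^2 - 2·s]].
At the point, J = [[-6.489992, -3.0000], [45.0000, -51.0000]] (det J = 465.989617).
Solving J·Δ = −F gives Δ = (0.6061, 1.8191).
Then the next iterate is (s, t)₁ = (3.6061, 0.3191).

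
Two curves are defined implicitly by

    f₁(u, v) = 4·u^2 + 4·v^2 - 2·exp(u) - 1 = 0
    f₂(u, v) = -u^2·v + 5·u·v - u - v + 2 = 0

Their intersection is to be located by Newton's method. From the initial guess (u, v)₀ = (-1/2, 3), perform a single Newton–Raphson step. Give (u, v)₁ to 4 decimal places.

(-0.2952, 1.5950)

At (-1/2, 3): F = (34.786939, -8.7500).
Jacobian J = [[8·u - 2·exp(u), 8·v], [-2·u·v + 5·v - 1, -u^2 + 5·u - 1]].
At the point, J = [[-5.213061, 24.0000], [17.0000, -3.7500]] (det J = -388.451020).
Solving J·Δ = −F gives Δ = (0.2048, -1.4050).
Then the next iterate is (u, v)₁ = (-0.2952, 1.5950).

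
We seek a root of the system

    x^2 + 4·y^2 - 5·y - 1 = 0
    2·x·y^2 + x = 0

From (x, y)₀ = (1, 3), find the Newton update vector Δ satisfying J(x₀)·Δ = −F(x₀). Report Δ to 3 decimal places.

At (1, 3): F = (21.000, 19.000).
Jacobian J = [[2·x, 8·y - 5], [2·y^2 + 1, 4·x·y]].
At the point, J = [[2.000, 19.000], [19.000, 12.000]] (det J = -337.000).
Solving J·Δ = −F gives Δ = (-0.323, -1.071).

(-0.323, -1.071)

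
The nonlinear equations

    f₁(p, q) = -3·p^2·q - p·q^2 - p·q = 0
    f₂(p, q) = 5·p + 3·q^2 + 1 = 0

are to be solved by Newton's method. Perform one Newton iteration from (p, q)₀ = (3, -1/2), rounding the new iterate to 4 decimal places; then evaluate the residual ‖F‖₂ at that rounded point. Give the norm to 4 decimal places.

3.3976

At (3, -1/2): F = (14.2500, 16.7500).
Jacobian J = [[-6·p·q - q^2 - q, -3·p^2 - 2·p·q - p], [5, 6·q]].
At the point, J = [[9.2500, -27.0000], [5.0000, -3.0000]] (det J = 107.2500).
Solving J·Δ = −F gives Δ = (-3.8182, -0.7803).
Then the next iterate is (p, q)₁ = (-0.8182, -1.2803).
Re-evaluating at (-0.8182, -1.2803): F = (2.864921, 1.826504), so ‖F‖₂ = 3.3976.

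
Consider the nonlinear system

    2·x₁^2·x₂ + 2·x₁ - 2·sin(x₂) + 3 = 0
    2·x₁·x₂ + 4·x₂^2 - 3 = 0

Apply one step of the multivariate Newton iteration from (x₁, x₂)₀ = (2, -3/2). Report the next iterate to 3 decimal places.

(1.768, -1.413)

At (2, -3/2): F = (-3.00501, 0.000).
Jacobian J = [[4·x₁·x₂ + 2, 2·x₁^2 - 2·cos(x₂)], [2·x₂, 2·x₁ + 8·x₂]].
At the point, J = [[-10.000, 7.85853], [-3.000, -8.000]] (det J = 103.57558).
Solving J·Δ = −F gives Δ = (-0.232, 0.087).
Then the next iterate is (x₁, x₂)₁ = (1.768, -1.413).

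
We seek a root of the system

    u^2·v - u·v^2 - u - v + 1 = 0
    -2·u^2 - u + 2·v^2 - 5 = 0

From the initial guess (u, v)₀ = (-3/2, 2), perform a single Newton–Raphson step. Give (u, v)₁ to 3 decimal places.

(-0.792, 1.557)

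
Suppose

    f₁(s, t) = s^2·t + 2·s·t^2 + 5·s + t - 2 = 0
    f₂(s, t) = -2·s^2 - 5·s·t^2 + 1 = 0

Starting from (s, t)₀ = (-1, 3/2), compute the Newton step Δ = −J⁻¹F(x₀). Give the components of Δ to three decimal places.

At (-1, 3/2): F = (-8.500, 10.250).
Jacobian J = [[2·s·t + 2·t^2 + 5, s^2 + 4·s·t + 1], [-4·s - 5·t^2, -10·s·t]].
At the point, J = [[6.500, -4.000], [-7.250, 15.000]] (det J = 68.500).
Solving J·Δ = −F gives Δ = (1.263, -0.073).

(1.263, -0.073)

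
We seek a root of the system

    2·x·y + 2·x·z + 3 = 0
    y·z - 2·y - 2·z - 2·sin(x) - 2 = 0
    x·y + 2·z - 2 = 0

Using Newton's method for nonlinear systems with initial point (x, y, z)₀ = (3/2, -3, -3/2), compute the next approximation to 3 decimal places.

(-1.023, -23.138, 14.569)

At (3/2, -3, -3/2): F = (-10.500, 9.50501, -9.500).
Jacobian J = [[2·y + 2·z, 2·x, 2·x], [-2·cos(x), z - 2, y - 2], [y, x, 2]].
At the point, J = [[-9.000, 3.000, 3.000], [-0.14147, -3.500, -5.000], [-3.000, 1.500, 2.000]] (det J = 9.21221).
Solving J·Δ = −F gives Δ = (-2.523, -20.138, 16.069).
Then the next iterate is (x, y, z)₁ = (-1.023, -23.138, 14.569).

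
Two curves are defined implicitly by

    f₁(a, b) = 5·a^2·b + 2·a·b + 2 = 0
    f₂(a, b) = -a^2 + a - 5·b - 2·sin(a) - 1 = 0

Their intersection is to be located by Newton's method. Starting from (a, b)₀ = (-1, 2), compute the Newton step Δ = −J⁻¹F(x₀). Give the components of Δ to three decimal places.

(0.081, -2.232)

At (-1, 2): F = (8.000, -11.31706).
Jacobian J = [[10·a·b + 2·b, 5·a^2 + 2·a], [-2·a - 2·cos(a) + 1, -5]].
At the point, J = [[-16.000, 3.000], [1.91940, -5.000]] (det J = 74.24181).
Solving J·Δ = −F gives Δ = (0.081, -2.232).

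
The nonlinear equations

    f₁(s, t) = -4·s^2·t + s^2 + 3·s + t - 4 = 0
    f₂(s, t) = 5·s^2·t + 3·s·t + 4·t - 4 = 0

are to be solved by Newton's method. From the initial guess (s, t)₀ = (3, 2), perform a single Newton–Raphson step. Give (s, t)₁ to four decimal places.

(-11.0000, 16.0000)

At (3, 2): F = (-56.0000, 112.0000).
Jacobian J = [[-8·s·t + 2·s + 3, -4·s^2 + 1], [10·s·t + 3·t, 5·s^2 + 3·s + 4]].
At the point, J = [[-39.0000, -35.0000], [66.0000, 58.0000]] (det J = 48.0000).
Solving J·Δ = −F gives Δ = (-14.0000, 14.0000).
Then the next iterate is (s, t)₁ = (-11.0000, 16.0000).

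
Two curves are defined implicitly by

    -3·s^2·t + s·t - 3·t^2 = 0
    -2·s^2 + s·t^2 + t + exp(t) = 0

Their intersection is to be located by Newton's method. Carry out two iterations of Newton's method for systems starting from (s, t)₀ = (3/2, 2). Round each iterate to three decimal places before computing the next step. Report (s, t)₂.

(0.861, 0.540)

At (3/2, 2): F = (-22.500, 10.88906).
Jacobian J = [[-6·s·t + t, -3·s^2 + s - 6·t], [-4·s + t^2, 2·s·t + exp(t) + 1]].
At the point, J = [[-16.000, -17.250], [-2.000, 14.38906]] (det J = -264.72490).
Solving J·Δ = −F gives Δ = (-0.513, -0.828).
Then the next iterate is (s, t)₁ = (0.987, 1.172).
Round to (0.987, 1.172) and repeat: F = (-6.38917, 3.80783), J = [[-5.76858, -8.96751], [-2.57442, 6.54197]].
Δ = (-0.126, -0.632), so (s, t)₂ = (0.861, 0.540).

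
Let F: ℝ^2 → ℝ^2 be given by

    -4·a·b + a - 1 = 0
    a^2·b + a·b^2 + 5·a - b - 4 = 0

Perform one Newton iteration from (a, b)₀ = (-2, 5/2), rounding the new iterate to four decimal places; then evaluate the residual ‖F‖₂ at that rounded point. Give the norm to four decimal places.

20.5469

At (-2, 5/2): F = (17.0000, -19.0000).
Jacobian J = [[-4·b + 1, -4·a], [2·a·b + b^2 + 5, a^2 + 2·a·b - 1]].
At the point, J = [[-9.0000, 8.0000], [1.2500, -7.0000]] (det J = 53.0000).
Solving J·Δ = −F gives Δ = (-0.6226, -2.8255).
Then the next iterate is (a, b)₁ = (-2.6226, -0.3255).
Re-evaluating at (-2.6226, -0.3255): F = (-7.037225, -19.304164), so ‖F‖₂ = 20.5469.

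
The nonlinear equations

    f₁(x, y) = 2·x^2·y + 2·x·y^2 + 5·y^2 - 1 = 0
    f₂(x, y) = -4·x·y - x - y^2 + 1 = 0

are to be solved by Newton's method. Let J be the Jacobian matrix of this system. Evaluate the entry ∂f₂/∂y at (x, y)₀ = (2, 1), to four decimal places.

-10.0000

∂f₂/∂y = -4·x - 2·y.
At (2, 1) this is -10.0000.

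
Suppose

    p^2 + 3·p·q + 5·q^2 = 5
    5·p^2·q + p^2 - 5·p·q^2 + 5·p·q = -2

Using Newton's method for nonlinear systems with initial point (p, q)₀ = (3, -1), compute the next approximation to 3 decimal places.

(3.271, -0.186)

At (3, -1): F = (0.000, -64.000).
Jacobian J = [[2·p + 3·q, 3·p + 10·q], [10·p·q + 2·p - 5·q^2 + 5·q, 5·p^2 - 10·p·q + 5·p]].
At the point, J = [[3.000, -1.000], [-34.000, 90.000]] (det J = 236.000).
Solving J·Δ = −F gives Δ = (0.271, 0.814).
Then the next iterate is (p, q)₁ = (3.271, -0.186).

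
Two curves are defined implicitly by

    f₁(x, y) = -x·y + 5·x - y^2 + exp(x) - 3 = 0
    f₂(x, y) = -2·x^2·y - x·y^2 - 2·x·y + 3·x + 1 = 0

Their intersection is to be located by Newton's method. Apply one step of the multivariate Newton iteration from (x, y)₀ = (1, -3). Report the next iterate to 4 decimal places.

(0.0259, -0.6556)

At (1, -3): F = (-1.281718, 7.0000).
Jacobian J = [[-y + exp(x) + 5, -x - 2·y], [-4·x·y - y^2 - 2·y + 3, -2·x^2 - 2·x·y - 2·x]].
At the point, J = [[10.718282, 5.0000], [12.0000, 2.0000]] (det J = -38.563436).
Solving J·Δ = −F gives Δ = (-0.9741, 2.3444).
Then the next iterate is (x, y)₁ = (0.0259, -0.6556).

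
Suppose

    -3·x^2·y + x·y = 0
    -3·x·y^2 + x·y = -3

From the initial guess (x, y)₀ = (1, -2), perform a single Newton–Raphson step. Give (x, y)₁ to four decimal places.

(0.7059, -1.4706)

At (1, -2): F = (4.0000, -11.0000).
Jacobian J = [[-6·x·y + y, -3·x^2 + x], [-3·y^2 + y, -6·x·y + x]].
At the point, J = [[10.0000, -2.0000], [-14.0000, 13.0000]] (det J = 102.0000).
Solving J·Δ = −F gives Δ = (-0.2941, 0.5294).
Then the next iterate is (x, y)₁ = (0.7059, -1.4706).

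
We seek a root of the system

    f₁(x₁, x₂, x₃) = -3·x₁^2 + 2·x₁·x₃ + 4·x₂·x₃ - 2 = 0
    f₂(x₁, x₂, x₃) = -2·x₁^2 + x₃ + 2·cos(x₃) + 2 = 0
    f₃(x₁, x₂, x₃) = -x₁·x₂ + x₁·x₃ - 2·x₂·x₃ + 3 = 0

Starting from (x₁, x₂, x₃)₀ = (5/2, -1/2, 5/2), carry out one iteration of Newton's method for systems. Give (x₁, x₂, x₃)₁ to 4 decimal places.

At (5/2, -1/2, 5/2): F = (-13.2500, -9.602287, 13.0000).
Jacobian J = [[-6·x₁ + 2·x₃, 4·x₃, 2·x₁ + 4·x₂], [-4·x₁, 0, -2·sin(x₃) + 1], [-x₂ + x₃, -x₁ - 2·x₃, x₁ - 2·x₂]].
At the point, J = [[-10.0000, 10.0000, 3.0000], [-10.0000, 0.0000, -0.196944], [3.0000, -7.5000, 3.5000]] (det J = 583.862493).
Solving J·Δ = −F gives Δ = (-0.9353, 0.7691, -1.2646).
Then the next iterate is (x₁, x₂, x₃)₁ = (1.5647, 0.2691, 1.2354).

(1.5647, 0.2691, 1.2354)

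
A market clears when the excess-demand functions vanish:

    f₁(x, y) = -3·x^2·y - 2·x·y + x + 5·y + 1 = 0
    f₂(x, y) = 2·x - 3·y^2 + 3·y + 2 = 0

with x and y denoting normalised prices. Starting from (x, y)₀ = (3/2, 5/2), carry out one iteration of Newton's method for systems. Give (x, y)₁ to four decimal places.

At (3/2, 5/2): F = (-9.3750, -6.2500).
Jacobian J = [[-6·x·y - 2·y + 1, -3·x^2 - 2·x + 5], [2, -6·y + 3]].
At the point, J = [[-26.5000, -4.7500], [2.0000, -12.0000]] (det J = 327.5000).
Solving J·Δ = −F gives Δ = (-0.2529, -0.5630).
Then the next iterate is (x, y)₁ = (1.2471, 1.9370).

(1.2471, 1.9370)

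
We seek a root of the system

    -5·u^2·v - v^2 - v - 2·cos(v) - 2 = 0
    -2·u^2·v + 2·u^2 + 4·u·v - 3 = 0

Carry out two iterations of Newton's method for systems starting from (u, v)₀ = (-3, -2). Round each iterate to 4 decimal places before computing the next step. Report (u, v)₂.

(2.1934, 1.0541)

At (-3, -2): F = (86.832294, 75.0000).
Jacobian J = [[-10·u·v, -5·u^2 - 2·v + 2·sin(v) - 1], [-4·u·v + 4·u + 4·v, -2·u^2 + 4·u]].
At the point, J = [[-60.0000, -43.818595], [-44.0000, -30.0000]] (det J = -128.018174).
Solving J·Δ = −F gives Δ = (5.3229, -5.3069).
Then the next iterate is (u, v)₁ = (2.3229, -7.3069).
Round to (2.3229, -7.3069) and repeat: F = (148.010927, 18.753020), J = [[169.731980, -15.073615], [47.956792, -1.500129]].
Δ = (-0.1295, 8.3610), so (u, v)₂ = (2.1934, 1.0541).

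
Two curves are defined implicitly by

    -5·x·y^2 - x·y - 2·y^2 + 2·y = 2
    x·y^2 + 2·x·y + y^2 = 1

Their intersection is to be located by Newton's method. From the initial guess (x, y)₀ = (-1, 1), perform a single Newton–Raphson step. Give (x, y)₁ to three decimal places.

At (-1, 1): F = (4.000, -3.000).
Jacobian J = [[-5·y^2 - y, -10·x·y - x - 4·y + 2], [y^2 + 2·y, 2·x·y + 2·x + 2·y]].
At the point, J = [[-6.000, 9.000], [3.000, -2.000]] (det J = -15.000).
Solving J·Δ = −F gives Δ = (1.267, 0.400).
Then the next iterate is (x, y)₁ = (0.267, 1.400).

(0.267, 1.400)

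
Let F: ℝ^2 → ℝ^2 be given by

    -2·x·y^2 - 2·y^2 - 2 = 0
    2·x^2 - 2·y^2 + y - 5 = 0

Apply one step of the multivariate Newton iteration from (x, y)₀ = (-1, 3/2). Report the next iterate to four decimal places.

(-1.4444, 0.6556)

At (-1, 3/2): F = (-2.0000, -6.0000).
Jacobian J = [[-2·y^2, -4·x·y - 4·y], [4·x, -4·y + 1]].
At the point, J = [[-4.5000, 0.0000], [-4.0000, -5.0000]] (det J = 22.5000).
Solving J·Δ = −F gives Δ = (-0.4444, -0.8444).
Then the next iterate is (x, y)₁ = (-1.4444, 0.6556).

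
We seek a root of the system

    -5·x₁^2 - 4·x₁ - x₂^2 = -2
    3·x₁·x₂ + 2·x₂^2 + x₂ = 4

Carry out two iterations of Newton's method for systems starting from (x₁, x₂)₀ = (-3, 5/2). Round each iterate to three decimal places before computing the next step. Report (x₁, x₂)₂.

(-0.940, 1.920)

At (-3, 5/2): F = (-37.250, -11.500).
Jacobian J = [[-10·x₁ - 4, -2·x₂], [3·x₂, 3·x₁ + 4·x₂ + 1]].
At the point, J = [[26.000, -5.000], [7.500, 2.000]] (det J = 89.500).
Solving J·Δ = −F gives Δ = (1.475, 0.219).
Then the next iterate is (x₁, x₂)₁ = (-1.525, 2.719).
Round to (-1.525, 2.719) and repeat: F = (-10.92109, 1.06550), J = [[11.250, -5.438], [8.157, 7.301]].
Δ = (0.585, -0.799), so (x₁, x₂)₂ = (-0.940, 1.920).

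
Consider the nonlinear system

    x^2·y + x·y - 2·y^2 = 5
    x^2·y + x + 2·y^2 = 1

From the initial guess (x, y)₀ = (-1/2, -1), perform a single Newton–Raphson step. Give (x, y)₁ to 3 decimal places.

(2.750, 0.800)

At (-1/2, -1): F = (-6.750, 0.250).
Jacobian J = [[2·x·y + y, x^2 + x - 4·y], [2·x·y + 1, x^2 + 4·y]].
At the point, J = [[0.000, 3.750], [2.000, -3.750]] (det J = -7.500).
Solving J·Δ = −F gives Δ = (3.250, 1.800).
Then the next iterate is (x, y)₁ = (2.750, 0.800).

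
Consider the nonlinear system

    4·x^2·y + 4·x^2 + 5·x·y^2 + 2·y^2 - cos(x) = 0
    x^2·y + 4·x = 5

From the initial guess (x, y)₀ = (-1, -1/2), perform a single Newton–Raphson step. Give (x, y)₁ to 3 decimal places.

At (-1, -1/2): F = (0.70970, -9.500).
Jacobian J = [[8·x·y + 8·x + 5·y^2 + sin(x), 4·x^2 + 10·x·y + 4·y], [2·x·y + 4, x^2]].
At the point, J = [[-3.59147, 7.000], [5.000, 1.000]] (det J = -38.59147).
Solving J·Δ = −F gives Δ = (1.742, 0.792).
Then the next iterate is (x, y)₁ = (0.742, 0.292).

(0.742, 0.292)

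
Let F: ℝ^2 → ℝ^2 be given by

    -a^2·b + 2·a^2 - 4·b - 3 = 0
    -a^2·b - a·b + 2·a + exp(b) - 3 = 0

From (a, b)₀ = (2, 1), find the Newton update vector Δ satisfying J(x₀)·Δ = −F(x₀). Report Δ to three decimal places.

(-0.226, -0.488)

At (2, 1): F = (-3.000, -2.28172).
Jacobian J = [[-2·a·b + 4·a, -a^2 - 4], [-2·a·b - b + 2, -a^2 - a + exp(b)]].
At the point, J = [[4.000, -8.000], [-3.000, -3.28172]] (det J = -37.12687).
Solving J·Δ = −F gives Δ = (-0.226, -0.488).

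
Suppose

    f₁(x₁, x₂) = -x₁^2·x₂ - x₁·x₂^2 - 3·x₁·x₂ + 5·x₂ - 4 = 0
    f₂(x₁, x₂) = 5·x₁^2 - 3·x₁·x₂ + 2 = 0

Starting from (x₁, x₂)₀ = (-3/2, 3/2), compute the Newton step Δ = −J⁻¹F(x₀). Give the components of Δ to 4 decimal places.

At (-3/2, 3/2): F = (10.2500, 20.0000).
Jacobian J = [[-2·x₁·x₂ - x₂^2 - 3·x₂, -x₁^2 - 2·x₁·x₂ - 3·x₁ + 5], [10·x₁ - 3·x₂, -3·x₁]].
At the point, J = [[-2.2500, 11.7500], [-19.5000, 4.5000]] (det J = 219.0000).
Solving J·Δ = −F gives Δ = (0.8624, -0.7072).

(0.8624, -0.7072)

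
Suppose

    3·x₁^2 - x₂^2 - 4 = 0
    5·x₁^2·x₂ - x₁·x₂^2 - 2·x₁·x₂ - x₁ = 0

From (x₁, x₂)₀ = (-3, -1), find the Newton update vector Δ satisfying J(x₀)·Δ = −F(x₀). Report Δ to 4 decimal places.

(1.2414, 0.1724)

At (-3, -1): F = (22.0000, -45.0000).
Jacobian J = [[6·x₁, -2·x₂], [10·x₁·x₂ - x₂^2 - 2·x₂ - 1, 5·x₁^2 - 2·x₁·x₂ - 2·x₁]].
At the point, J = [[-18.0000, 2.0000], [30.0000, 45.0000]] (det J = -870.0000).
Solving J·Δ = −F gives Δ = (1.2414, 0.1724).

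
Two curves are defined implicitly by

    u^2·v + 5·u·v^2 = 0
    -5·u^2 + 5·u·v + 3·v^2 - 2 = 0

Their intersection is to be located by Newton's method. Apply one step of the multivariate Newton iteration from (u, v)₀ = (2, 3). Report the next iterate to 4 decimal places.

(1.6785, 1.6926)

At (2, 3): F = (102.0000, 35.0000).
Jacobian J = [[2·u·v + 5·v^2, u^2 + 10·u·v], [-10·u + 5·v, 5·u + 6·v]].
At the point, J = [[57.0000, 64.0000], [-5.0000, 28.0000]] (det J = 1916.0000).
Solving J·Δ = −F gives Δ = (-0.3215, -1.3074).
Then the next iterate is (u, v)₁ = (1.6785, 1.6926).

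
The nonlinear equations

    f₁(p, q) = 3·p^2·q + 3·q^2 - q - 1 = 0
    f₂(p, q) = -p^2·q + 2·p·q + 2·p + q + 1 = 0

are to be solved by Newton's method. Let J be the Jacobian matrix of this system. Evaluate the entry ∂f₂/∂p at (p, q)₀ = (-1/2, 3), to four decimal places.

∂f₂/∂p = -2·p·q + 2·q + 2.
At (-1/2, 3) this is 11.0000.

11.0000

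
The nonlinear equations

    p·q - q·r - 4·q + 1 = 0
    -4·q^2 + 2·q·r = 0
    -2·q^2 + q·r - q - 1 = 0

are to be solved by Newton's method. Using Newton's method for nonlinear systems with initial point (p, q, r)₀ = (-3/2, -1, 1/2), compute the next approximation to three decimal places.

(3.000, -1.000, -2.000)

At (-3/2, -1, 1/2): F = (7.000, -5.000, -2.500).
Jacobian J = [[q, p - r - 4, -q], [0, -8·q + 2·r, 2·q], [0, -4·q + r - 1, q]].
At the point, J = [[-1.000, -6.000, 1.000], [0.000, 9.000, -2.000], [0.000, 3.500, -1.000]] (det J = 2.000).
Solving J·Δ = −F gives Δ = (4.500, 0.000, -2.500).
Then the next iterate is (p, q, r)₁ = (3.000, -1.000, -2.000).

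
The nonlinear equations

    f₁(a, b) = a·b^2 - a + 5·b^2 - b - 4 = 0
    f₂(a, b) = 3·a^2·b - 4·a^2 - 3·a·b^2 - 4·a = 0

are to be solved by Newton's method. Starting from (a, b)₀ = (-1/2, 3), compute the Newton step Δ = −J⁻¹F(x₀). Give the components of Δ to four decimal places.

At (-1/2, 3): F = (34.0000, 16.7500).
Jacobian J = [[b^2 - 1, 2·a·b + 10·b - 1], [6·a·b - 8·a - 3·b^2 - 4, 3·a^2 - 6·a·b]].
At the point, J = [[8.0000, 26.0000], [-36.0000, 9.7500]] (det J = 1014.0000).
Solving J·Δ = −F gives Δ = (0.1026, -1.3393).

(0.1026, -1.3393)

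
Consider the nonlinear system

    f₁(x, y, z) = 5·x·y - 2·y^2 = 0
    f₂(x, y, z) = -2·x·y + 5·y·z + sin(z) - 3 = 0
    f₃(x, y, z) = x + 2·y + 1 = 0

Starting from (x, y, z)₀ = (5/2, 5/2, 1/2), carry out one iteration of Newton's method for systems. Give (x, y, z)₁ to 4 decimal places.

At (5/2, 5/2, 1/2): F = (18.7500, -8.770574, 8.5000).
Jacobian J = [[5·y, 5·x - 4·y, 0], [-2·y, -2·x + 5·z, 5·y + cos(z)], [1, 2, 0]].
At the point, J = [[12.5000, 2.5000, 0.0000], [-5.0000, -2.5000, 13.377583], [1.0000, 2.0000, 0.0000]] (det J = -300.995608).
Solving J·Δ = −F gives Δ = (-0.7222, -3.8889, -0.3411).
Then the next iterate is (x, y, z)₁ = (1.7778, -1.3889, 0.1589).

(1.7778, -1.3889, 0.1589)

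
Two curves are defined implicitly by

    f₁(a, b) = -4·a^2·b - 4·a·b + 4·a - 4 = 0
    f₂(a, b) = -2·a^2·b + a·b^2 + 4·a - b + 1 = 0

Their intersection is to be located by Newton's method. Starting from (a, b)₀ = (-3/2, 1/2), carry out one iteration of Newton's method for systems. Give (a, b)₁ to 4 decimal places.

(0.1387, 1.0365)

At (-3/2, 1/2): F = (-11.5000, -8.1250).
Jacobian J = [[-8·a·b - 4·b + 4, -4·a^2 - 4·a], [-4·a·b + b^2 + 4, -2·a^2 + 2·a·b - 1]].
At the point, J = [[8.0000, -3.0000], [7.2500, -7.0000]] (det J = -34.2500).
Solving J·Δ = −F gives Δ = (1.6387, 0.5365).
Then the next iterate is (a, b)₁ = (0.1387, 1.0365).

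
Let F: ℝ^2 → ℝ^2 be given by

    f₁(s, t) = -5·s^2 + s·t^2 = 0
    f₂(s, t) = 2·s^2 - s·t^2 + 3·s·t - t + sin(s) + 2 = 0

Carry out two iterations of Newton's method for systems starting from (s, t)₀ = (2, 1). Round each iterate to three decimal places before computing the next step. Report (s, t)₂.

At (2, 1): F = (-18.000, 13.90930).
Jacobian J = [[-10·s + t^2, 2·s·t], [4·s - t^2 + 3·t + cos(s), -2·s·t + 3·s - 1]].
At the point, J = [[-19.000, 4.000], [9.58385, 1.000]] (det J = -57.33541).
Solving J·Δ = −F gives Δ = (-1.284, -1.601).
Then the next iterate is (s, t)₁ = (0.716, -0.601).
Round to (0.716, -0.601) and repeat: F = (-2.30466, 2.73312), J = [[-6.79880, -0.86063], [1.45424, 2.00863]].
Δ = (-0.184, -1.228), so (s, t)₂ = (0.532, -1.829).

(0.532, -1.829)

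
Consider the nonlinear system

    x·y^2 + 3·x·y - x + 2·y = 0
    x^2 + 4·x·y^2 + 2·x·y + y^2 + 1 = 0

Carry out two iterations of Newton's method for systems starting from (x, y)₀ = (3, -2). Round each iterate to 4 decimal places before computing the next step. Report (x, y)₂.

At (3, -2): F = (-13.0000, 50.0000).
Jacobian J = [[y^2 + 3·y - 1, 2·x·y + 3·x + 2], [2·x + 4·y^2 + 2·y, 8·x·y + 2·x + 2·y]].
At the point, J = [[-3.0000, -1.0000], [18.0000, -46.0000]] (det J = 156.0000).
Solving J·Δ = −F gives Δ = (-4.1538, -0.5385).
Then the next iterate is (x, y)₁ = (-1.1538, -2.5385).
Round to (-1.1538, -2.5385) and repeat: F = (-2.571503, -15.107188), J = [[-2.171518, 4.396443], [18.391329, 16.046770]].
Δ = (0.2174, 0.6923), so (x, y)₂ = (-0.9364, -1.8462).

(-0.9364, -1.8462)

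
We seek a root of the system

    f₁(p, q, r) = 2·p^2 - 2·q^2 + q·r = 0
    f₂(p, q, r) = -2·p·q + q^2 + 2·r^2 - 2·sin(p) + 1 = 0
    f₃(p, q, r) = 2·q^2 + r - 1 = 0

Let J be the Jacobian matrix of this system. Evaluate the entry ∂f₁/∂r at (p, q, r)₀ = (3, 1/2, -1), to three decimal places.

0.500

∂f₁/∂r = q.
At (3, 1/2, -1) this is 0.500.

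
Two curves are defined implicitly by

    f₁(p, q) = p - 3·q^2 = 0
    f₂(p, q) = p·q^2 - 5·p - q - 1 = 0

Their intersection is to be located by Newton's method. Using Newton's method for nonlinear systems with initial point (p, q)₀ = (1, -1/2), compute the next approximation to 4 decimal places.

(-0.2449, -0.1684)

At (1, -1/2): F = (0.2500, -5.2500).
Jacobian J = [[1, -6·q], [q^2 - 5, 2·p·q - 1]].
At the point, J = [[1.0000, 3.0000], [-4.7500, -2.0000]] (det J = 12.2500).
Solving J·Δ = −F gives Δ = (-1.2449, 0.3316).
Then the next iterate is (p, q)₁ = (-0.2449, -0.1684).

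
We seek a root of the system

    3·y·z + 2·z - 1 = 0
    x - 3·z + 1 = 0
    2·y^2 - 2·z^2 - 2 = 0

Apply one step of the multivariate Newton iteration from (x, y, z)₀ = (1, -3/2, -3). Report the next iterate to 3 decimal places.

(-5.646, -1.181, -1.549)

At (1, -3/2, -3): F = (6.500, 11.000, -15.500).
Jacobian J = [[0, 3·z, 3·y + 2], [1, 0, -3], [0, 4·y, -4·z]].
At the point, J = [[0.000, -9.000, -2.500], [1.000, 0.000, -3.000], [0.000, -6.000, 12.000]] (det J = 123.000).
Solving J·Δ = −F gives Δ = (-6.646, 0.319, 1.451).
Then the next iterate is (x, y, z)₁ = (-5.646, -1.181, -1.549).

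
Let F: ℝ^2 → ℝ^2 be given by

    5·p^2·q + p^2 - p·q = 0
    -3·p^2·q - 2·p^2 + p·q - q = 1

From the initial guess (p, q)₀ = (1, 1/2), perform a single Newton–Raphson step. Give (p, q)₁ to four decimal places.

(-0.3846, 2.0000)

At (1, 1/2): F = (3.0000, -4.5000).
Jacobian J = [[10·p·q + 2·p - q, 5·p^2 - p], [-6·p·q - 4·p + q, -3·p^2 + p - 1]].
At the point, J = [[6.5000, 4.0000], [-6.5000, -3.0000]] (det J = 6.5000).
Solving J·Δ = −F gives Δ = (-1.3846, 1.5000).
Then the next iterate is (p, q)₁ = (-0.3846, 2.0000).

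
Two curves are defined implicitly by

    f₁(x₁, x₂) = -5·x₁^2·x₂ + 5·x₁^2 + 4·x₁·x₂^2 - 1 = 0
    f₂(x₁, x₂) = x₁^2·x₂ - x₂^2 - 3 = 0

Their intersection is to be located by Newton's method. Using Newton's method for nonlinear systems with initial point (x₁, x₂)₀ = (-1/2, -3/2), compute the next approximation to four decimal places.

(0.5270, -0.2432)

At (-1/2, -3/2): F = (-2.3750, -5.6250).
Jacobian J = [[-10·x₁·x₂ + 10·x₁ + 4·x₂^2, -5·x₁^2 + 8·x₁·x₂], [2·x₁·x₂, x₁^2 - 2·x₂]].
At the point, J = [[-3.5000, 4.7500], [1.5000, 3.2500]] (det J = -18.5000).
Solving J·Δ = −F gives Δ = (1.0270, 1.2568).
Then the next iterate is (x₁, x₂)₁ = (0.5270, -0.2432).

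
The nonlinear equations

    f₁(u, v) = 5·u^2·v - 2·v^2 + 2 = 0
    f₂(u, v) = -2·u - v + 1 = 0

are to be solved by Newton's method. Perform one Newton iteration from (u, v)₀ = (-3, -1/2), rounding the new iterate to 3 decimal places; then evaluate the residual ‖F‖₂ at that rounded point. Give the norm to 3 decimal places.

11.831

At (-3, -1/2): F = (-21.000, 7.500).
Jacobian J = [[10·u·v, 5·u^2 - 4·v], [-2, -1]].
At the point, J = [[15.000, 47.000], [-2.000, -1.000]] (det J = 79.000).
Solving J·Δ = −F gives Δ = (4.196, -0.892).
Then the next iterate is (u, v)₁ = (1.196, -1.392).
Re-evaluating at (1.196, -1.392): F = (-11.83102, 0.000), so ‖F‖₂ = 11.831.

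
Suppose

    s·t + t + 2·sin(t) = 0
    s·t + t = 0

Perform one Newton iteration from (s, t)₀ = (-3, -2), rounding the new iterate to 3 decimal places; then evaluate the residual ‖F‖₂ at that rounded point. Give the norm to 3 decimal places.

At (-3, -2): F = (2.18141, 4.000).
Jacobian J = [[t, s + 2·cos(t) + 1], [t, s + 1]].
At the point, J = [[-2.000, -2.83229], [-2.000, -2.000]] (det J = -1.66459).
Solving J·Δ = −F gives Δ = (4.185, -2.185).
Then the next iterate is (s, t)₁ = (1.185, -4.185).
Re-evaluating at (1.185, -4.185): F = (-7.41598, -9.14422), so ‖F‖₂ = 11.773.

11.773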